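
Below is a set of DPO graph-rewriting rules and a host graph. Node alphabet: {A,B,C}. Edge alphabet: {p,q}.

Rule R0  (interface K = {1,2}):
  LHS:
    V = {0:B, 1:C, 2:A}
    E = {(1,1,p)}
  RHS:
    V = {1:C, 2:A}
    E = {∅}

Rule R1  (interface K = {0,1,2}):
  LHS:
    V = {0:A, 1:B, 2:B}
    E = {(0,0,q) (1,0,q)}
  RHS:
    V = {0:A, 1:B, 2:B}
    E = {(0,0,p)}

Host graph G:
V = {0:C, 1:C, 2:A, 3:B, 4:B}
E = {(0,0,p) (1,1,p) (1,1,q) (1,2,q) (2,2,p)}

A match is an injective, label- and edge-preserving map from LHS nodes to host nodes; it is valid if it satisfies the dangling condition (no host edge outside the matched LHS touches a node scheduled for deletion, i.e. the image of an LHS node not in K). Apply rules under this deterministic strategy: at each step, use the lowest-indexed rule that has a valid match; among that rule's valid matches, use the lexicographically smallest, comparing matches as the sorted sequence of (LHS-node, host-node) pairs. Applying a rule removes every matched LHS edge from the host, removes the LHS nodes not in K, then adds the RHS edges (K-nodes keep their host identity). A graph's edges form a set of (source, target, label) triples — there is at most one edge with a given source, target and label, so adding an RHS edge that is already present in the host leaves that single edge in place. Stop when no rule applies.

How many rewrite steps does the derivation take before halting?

[0] host  ⇒  5 nodes, 5 edges  {0-p->0 1-p->1 1-q->1 1-q->2 2-p->2}
[1] R0 @ {0↦3, 1↦0, 2↦2}  ⇒  4 nodes, 4 edges  {1-p->1 1-q->1 1-q->2 2-p->2}
[2] R0 @ {0↦4, 1↦1, 2↦2}  ⇒  3 nodes, 3 edges  {1-q->1 1-q->2 2-p->2}
final graph: no rule applies after step 2

Answer: 2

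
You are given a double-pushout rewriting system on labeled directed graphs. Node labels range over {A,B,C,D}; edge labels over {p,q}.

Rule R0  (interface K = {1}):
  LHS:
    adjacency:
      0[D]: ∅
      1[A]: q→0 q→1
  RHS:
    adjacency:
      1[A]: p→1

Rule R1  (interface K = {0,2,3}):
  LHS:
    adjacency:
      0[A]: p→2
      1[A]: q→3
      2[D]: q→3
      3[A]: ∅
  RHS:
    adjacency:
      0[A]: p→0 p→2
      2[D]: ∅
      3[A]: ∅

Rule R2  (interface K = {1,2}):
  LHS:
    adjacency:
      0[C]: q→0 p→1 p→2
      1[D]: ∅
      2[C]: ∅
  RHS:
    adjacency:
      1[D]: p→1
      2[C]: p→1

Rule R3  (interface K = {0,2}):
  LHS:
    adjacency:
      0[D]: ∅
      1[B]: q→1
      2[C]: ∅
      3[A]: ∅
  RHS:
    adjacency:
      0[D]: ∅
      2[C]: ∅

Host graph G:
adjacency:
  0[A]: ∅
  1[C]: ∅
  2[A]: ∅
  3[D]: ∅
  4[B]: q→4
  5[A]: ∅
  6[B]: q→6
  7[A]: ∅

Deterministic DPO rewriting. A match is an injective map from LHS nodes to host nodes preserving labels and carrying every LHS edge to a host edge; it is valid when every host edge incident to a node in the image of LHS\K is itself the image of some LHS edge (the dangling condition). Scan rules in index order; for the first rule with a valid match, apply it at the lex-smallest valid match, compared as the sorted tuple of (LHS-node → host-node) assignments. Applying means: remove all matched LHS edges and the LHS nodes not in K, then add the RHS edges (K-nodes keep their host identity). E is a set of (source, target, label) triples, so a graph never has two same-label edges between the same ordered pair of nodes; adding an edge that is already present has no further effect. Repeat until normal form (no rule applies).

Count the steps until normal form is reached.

[0] host  ⇒  8 nodes, 2 edges  {4-q->4 6-q->6}
[1] R3 @ {0↦3, 1↦4, 2↦1, 3↦0}  ⇒  6 nodes, 1 edges  {6-q->6}
[2] R3 @ {0↦3, 1↦6, 2↦1, 3↦2}  ⇒  4 nodes, 0 edges  {∅}
halt: no rule applies after step 2

Answer: 2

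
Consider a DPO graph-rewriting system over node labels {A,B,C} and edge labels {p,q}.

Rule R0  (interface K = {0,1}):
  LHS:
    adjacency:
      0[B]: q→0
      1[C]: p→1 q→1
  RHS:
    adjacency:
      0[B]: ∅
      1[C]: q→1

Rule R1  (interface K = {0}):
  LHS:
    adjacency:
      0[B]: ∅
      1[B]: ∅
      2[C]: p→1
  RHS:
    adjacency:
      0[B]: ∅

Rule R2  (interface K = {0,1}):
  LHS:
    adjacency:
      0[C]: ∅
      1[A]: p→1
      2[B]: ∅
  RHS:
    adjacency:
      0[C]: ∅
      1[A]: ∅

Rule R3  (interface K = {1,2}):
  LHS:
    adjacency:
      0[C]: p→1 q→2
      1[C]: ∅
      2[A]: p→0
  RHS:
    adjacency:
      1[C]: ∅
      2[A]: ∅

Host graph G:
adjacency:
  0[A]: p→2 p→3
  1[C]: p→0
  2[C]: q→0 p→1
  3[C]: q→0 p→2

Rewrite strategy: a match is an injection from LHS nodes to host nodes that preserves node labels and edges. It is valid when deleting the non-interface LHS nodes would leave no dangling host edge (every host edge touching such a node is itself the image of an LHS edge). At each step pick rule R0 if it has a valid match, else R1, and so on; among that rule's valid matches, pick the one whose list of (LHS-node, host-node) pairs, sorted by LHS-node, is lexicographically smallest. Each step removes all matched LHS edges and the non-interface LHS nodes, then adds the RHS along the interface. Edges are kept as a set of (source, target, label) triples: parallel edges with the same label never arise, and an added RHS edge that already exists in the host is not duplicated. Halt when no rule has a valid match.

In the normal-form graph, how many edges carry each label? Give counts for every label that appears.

Answer: p:1

Derivation:
start.  V:4 E:7  edges: 0-p->2 0-p->3 1-p->0 2-q->0 2-p->1 3-q->0 3-p->2
1. fire R3 via {0↦3, 1↦2, 2↦0}  →  V:3 E:4  edges: 0-p->2 1-p->0 2-q->0 2-p->1
2. fire R3 via {0↦2, 1↦1, 2↦0}  →  V:2 E:1  edges: 1-p->0
halt: no rule applies after step 2
NF edges: [(1, 0, 'p')]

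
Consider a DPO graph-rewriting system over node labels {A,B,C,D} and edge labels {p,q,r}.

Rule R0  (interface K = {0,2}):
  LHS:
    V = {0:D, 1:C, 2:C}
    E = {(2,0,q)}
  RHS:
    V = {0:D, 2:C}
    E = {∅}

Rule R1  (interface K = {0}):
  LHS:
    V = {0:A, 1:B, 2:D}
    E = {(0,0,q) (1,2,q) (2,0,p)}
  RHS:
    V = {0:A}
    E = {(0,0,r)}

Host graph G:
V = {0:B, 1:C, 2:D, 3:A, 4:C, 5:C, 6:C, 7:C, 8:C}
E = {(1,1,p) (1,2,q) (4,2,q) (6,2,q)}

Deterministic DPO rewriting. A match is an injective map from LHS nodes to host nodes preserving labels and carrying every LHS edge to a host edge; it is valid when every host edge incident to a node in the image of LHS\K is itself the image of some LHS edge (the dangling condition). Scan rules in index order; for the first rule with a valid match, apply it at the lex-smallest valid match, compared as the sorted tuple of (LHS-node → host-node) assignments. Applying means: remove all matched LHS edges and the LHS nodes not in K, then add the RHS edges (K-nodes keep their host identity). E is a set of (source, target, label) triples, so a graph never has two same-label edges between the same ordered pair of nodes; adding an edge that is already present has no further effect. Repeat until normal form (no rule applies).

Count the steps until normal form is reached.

[0] host  ⇒  9 nodes, 4 edges  {1-p->1 1-q->2 4-q->2 6-q->2}
[1] R0 @ {0↦2, 1↦5, 2↦1}  ⇒  8 nodes, 3 edges  {1-p->1 4-q->2 6-q->2}
[2] R0 @ {0↦2, 1↦7, 2↦4}  ⇒  7 nodes, 2 edges  {1-p->1 6-q->2}
[3] R0 @ {0↦2, 1↦4, 2↦6}  ⇒  6 nodes, 1 edges  {1-p->1}
final graph: no rule applies after step 3

Answer: 3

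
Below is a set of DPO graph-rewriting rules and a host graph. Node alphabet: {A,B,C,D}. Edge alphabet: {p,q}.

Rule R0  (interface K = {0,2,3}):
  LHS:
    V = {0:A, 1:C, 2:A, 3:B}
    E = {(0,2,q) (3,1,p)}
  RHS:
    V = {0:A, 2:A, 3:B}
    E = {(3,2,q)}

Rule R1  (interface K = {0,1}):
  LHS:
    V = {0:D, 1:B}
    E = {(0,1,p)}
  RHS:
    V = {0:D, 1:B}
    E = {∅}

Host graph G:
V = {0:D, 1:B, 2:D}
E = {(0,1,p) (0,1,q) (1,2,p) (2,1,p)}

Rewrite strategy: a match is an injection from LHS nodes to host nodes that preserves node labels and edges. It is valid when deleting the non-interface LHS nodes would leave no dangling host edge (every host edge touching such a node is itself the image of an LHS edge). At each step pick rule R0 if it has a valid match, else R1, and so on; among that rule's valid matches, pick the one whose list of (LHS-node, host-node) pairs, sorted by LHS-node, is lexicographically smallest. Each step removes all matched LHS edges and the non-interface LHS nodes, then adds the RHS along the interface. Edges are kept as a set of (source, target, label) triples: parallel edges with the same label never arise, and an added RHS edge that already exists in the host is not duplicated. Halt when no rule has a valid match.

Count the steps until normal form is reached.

[0] host  ⇒  3 nodes, 4 edges  {0-p->1 0-q->1 1-p->2 2-p->1}
[1] R1 @ {0↦0, 1↦1}  ⇒  3 nodes, 3 edges  {0-q->1 1-p->2 2-p->1}
[2] R1 @ {0↦2, 1↦1}  ⇒  3 nodes, 2 edges  {0-q->1 1-p->2}
final graph: no rule applies after step 2

Answer: 2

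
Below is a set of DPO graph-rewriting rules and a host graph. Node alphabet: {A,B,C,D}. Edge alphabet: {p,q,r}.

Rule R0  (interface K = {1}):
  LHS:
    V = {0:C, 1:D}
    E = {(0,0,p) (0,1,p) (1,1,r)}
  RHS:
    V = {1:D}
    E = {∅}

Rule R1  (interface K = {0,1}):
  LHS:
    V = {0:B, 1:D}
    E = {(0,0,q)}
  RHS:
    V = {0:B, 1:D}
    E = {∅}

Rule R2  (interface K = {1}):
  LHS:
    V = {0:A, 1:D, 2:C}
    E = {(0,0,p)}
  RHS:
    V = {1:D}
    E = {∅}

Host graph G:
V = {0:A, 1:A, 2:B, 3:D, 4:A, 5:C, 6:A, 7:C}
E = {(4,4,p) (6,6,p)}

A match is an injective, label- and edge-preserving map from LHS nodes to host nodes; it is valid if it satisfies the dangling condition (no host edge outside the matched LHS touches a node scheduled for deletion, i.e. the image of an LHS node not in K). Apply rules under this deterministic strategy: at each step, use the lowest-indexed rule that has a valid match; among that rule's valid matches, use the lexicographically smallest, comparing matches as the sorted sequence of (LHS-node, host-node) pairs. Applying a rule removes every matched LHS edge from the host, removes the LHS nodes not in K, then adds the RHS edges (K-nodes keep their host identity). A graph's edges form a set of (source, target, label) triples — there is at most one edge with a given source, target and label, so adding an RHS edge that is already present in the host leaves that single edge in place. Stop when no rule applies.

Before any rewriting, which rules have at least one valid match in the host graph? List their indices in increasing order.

Answer: [R2]

Rewrite trace:
R0: no valid match — LHS pattern not found
R1: no valid match — LHS pattern not found
R2: 4 valid matches — {0↦4, 1↦3, 2↦5}, {0↦4, 1↦3, 2↦7}, {0↦6, 1↦3, 2↦5} (+1 more)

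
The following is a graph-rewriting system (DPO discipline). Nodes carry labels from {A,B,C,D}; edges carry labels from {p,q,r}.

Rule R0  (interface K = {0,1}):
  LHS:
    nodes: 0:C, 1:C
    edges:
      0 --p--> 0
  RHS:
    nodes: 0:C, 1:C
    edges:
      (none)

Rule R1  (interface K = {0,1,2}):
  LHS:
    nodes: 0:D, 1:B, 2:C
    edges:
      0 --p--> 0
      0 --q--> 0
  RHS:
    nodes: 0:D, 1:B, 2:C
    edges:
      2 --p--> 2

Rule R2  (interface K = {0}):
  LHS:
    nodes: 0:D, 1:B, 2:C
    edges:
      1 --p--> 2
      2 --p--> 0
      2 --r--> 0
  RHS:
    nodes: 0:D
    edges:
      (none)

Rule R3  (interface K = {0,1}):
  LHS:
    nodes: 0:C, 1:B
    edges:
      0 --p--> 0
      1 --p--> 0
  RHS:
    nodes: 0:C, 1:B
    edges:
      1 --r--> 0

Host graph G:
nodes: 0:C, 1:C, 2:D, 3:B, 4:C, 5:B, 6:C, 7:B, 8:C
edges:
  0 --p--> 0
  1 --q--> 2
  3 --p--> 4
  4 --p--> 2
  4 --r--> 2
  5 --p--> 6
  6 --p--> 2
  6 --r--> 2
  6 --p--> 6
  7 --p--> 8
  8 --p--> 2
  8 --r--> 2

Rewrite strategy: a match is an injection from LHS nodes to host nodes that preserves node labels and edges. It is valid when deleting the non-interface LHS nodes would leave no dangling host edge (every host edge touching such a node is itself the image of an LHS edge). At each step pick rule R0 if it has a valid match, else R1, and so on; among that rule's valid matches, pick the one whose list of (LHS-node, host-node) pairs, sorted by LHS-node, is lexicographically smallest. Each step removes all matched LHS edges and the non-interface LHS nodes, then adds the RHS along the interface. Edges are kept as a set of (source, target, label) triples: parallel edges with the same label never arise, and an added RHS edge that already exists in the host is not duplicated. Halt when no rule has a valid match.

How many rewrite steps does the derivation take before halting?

Answer: 5

Rewrite trace:
start.  V:9 E:12  edges: 0-p->0 1-q->2 3-p->4 4-p->2 4-r->2 5-p->6 6-p->2 6-r->2 6-p->6 7-p->8 8-p->2 8-r->2
1. fire R0 via {0↦0, 1↦1}  →  V:9 E:11  edges: 1-q->2 3-p->4 4-p->2 4-r->2 5-p->6 6-p->2 6-r->2 6-p->6 7-p->8 8-p->2 8-r->2
2. fire R0 via {0↦6, 1↦0}  →  V:9 E:10  edges: 1-q->2 3-p->4 4-p->2 4-r->2 5-p->6 6-p->2 6-r->2 7-p->8 8-p->2 8-r->2
3. fire R2 via {0↦2, 1↦3, 2↦4}  →  V:7 E:7  edges: 1-q->2 5-p->6 6-p->2 6-r->2 7-p->8 8-p->2 8-r->2
4. fire R2 via {0↦2, 1↦5, 2↦6}  →  V:5 E:4  edges: 1-q->2 7-p->8 8-p->2 8-r->2
5. fire R2 via {0↦2, 1↦7, 2↦8}  →  V:3 E:1  edges: 1-q->2
final graph: no rule applies after step 5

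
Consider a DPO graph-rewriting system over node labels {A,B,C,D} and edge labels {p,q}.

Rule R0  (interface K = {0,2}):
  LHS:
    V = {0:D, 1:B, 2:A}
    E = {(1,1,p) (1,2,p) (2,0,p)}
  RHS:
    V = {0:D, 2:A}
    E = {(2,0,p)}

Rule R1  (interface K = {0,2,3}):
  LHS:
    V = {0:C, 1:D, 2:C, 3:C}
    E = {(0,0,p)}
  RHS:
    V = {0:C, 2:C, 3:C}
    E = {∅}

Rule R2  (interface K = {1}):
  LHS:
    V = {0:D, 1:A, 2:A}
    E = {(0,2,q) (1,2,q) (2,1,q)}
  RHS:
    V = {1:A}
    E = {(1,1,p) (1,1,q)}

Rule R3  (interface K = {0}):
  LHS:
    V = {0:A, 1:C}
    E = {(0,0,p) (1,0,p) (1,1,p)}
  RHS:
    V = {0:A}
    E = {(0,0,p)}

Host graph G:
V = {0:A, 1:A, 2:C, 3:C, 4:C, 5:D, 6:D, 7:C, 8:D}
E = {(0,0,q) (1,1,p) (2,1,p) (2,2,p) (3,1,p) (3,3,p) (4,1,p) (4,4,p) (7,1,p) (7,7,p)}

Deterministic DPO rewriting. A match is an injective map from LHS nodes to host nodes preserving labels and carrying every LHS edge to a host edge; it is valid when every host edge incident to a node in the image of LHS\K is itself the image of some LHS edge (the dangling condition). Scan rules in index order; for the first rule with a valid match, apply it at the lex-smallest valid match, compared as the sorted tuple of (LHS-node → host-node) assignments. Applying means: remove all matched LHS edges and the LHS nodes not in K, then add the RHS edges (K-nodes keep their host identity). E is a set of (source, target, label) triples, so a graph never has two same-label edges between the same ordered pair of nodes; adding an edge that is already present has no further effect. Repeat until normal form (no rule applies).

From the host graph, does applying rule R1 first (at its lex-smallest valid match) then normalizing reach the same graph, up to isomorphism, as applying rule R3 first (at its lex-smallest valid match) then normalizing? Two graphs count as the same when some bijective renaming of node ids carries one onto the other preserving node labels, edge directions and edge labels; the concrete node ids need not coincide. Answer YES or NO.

Answer: YES

Rewrite trace:
branch R1-first: apply at {0↦2, 1↦5, 2↦3, 3↦4} → |E|=9, then 3 more step(s) → NF |V|=5 |E|=5 V={0:A, 1:A, 2:C, 3:C, 4:C} E=0-q->0 1-p->1 2-p->1 3-p->1 4-p->1
branch R3-first: apply at {0↦1, 1↦2} → |E|=8, then 3 more step(s) → NF |V|=5 |E|=5 V={0:A, 1:A, 3:C, 4:C, 7:C} E=0-q->0 1-p->1 3-p->1 4-p->1 7-p->1
graphs isomorphic (equal up to label-preserving node renaming)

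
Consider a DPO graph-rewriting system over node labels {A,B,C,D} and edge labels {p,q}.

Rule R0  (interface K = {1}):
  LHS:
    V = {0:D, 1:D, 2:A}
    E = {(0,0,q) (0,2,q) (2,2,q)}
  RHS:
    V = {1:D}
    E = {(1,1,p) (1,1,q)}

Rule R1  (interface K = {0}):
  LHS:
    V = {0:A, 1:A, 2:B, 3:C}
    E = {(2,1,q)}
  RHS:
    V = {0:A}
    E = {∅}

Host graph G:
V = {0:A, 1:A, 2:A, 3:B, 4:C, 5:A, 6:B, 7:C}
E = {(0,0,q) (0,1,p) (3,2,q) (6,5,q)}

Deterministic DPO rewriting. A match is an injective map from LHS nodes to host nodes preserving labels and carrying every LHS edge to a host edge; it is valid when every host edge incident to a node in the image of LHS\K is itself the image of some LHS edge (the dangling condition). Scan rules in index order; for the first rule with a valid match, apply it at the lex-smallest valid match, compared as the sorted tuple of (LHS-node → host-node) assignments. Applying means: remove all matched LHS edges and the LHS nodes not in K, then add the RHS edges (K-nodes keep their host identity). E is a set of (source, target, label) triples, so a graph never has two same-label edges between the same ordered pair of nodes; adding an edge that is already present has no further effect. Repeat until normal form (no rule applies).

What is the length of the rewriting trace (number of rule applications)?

start.  V:8 E:4  edges: 0-q->0 0-p->1 3-q->2 6-q->5
1. fire R1 via {0↦0, 1↦2, 2↦3, 3↦4}  →  V:5 E:3  edges: 0-q->0 0-p->1 6-q->5
2. fire R1 via {0↦0, 1↦5, 2↦6, 3↦7}  →  V:2 E:2  edges: 0-q->0 0-p->1
normal form: no rule applies after step 2

Answer: 2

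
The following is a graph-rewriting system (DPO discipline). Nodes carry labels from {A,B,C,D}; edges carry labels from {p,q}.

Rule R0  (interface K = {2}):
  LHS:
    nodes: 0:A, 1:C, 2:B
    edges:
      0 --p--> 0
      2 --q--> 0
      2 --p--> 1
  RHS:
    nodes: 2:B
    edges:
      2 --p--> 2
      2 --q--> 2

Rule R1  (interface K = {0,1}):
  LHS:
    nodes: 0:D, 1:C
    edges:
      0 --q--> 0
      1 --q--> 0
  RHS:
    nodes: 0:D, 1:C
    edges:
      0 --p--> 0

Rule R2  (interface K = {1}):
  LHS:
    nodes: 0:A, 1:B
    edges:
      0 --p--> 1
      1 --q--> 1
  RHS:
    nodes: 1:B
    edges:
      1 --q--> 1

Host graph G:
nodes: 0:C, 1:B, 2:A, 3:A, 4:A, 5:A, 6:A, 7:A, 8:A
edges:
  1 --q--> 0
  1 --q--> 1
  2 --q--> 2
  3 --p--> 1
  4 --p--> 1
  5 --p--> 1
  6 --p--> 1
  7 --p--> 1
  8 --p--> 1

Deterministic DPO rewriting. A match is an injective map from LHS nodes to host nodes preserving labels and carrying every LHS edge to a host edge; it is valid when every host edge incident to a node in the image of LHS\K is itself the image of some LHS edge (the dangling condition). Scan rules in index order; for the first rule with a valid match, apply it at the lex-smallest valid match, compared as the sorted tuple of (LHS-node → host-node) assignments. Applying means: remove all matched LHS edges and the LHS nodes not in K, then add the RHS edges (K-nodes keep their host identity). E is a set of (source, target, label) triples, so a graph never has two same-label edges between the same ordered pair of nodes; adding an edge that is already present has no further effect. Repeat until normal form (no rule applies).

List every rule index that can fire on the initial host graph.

R0: no valid match — LHS pattern not found
R1: no valid match — LHS pattern not found
R2: 6 valid matches — {0↦3, 1↦1}, {0↦4, 1↦1}, {0↦5, 1↦1} (+3 more)

Answer: [R2]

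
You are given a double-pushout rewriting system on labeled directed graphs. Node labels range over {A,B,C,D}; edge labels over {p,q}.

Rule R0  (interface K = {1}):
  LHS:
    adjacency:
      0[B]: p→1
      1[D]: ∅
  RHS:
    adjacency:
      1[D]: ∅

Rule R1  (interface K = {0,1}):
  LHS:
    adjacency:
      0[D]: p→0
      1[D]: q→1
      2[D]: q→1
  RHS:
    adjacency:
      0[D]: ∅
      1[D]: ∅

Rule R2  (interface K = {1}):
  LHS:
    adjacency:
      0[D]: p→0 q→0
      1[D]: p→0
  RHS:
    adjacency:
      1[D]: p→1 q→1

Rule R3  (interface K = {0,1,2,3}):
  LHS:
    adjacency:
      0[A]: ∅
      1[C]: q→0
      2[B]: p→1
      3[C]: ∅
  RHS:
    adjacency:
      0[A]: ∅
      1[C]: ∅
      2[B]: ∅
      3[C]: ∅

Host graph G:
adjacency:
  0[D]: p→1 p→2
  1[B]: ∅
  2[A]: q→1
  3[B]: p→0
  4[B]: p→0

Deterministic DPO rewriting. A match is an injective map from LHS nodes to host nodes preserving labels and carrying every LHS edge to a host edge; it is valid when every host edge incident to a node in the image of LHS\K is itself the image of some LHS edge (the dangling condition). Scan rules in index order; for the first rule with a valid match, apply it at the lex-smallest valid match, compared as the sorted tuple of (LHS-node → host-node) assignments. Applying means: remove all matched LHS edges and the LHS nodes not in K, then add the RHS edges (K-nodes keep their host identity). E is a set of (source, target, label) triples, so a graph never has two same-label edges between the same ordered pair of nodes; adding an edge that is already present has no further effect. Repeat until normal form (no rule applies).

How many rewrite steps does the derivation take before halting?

Answer: 2

Rewrite trace:
start.  V:5 E:5  edges: 0-p->1 0-p->2 2-q->1 3-p->0 4-p->0
1. fire R0 via {0↦3, 1↦0}  →  V:4 E:4  edges: 0-p->1 0-p->2 2-q->1 4-p->0
2. fire R0 via {0↦4, 1↦0}  →  V:3 E:3  edges: 0-p->1 0-p->2 2-q->1
final graph: no rule applies after step 2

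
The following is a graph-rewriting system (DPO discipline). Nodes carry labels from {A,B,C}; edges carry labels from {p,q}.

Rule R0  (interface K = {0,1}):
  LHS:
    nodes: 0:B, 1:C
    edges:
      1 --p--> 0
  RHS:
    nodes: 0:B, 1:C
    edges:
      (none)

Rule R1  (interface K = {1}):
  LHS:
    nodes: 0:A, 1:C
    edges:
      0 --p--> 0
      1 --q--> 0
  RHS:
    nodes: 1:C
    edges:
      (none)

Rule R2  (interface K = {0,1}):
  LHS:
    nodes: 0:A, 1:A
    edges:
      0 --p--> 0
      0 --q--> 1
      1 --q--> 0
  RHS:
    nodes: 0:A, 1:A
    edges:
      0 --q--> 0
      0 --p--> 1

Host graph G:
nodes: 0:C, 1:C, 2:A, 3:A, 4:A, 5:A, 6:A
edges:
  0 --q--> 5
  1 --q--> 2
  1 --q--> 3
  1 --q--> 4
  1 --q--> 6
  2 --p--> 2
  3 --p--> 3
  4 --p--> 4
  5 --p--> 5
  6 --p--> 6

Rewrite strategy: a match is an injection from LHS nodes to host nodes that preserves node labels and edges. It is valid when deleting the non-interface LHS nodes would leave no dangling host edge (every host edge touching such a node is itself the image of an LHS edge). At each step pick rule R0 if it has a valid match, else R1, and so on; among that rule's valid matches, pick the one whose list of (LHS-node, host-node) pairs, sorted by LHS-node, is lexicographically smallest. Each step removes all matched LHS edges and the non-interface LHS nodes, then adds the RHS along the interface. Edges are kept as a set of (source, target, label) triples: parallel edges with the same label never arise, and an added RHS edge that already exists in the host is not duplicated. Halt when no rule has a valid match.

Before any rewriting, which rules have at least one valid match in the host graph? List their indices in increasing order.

Answer: [R1]

Rewrite trace:
R0: no valid match — LHS pattern not found
R1: 5 valid matches — {0↦2, 1↦1}, {0↦3, 1↦1}, {0↦4, 1↦1} (+2 more)
R2: no valid match — LHS pattern not found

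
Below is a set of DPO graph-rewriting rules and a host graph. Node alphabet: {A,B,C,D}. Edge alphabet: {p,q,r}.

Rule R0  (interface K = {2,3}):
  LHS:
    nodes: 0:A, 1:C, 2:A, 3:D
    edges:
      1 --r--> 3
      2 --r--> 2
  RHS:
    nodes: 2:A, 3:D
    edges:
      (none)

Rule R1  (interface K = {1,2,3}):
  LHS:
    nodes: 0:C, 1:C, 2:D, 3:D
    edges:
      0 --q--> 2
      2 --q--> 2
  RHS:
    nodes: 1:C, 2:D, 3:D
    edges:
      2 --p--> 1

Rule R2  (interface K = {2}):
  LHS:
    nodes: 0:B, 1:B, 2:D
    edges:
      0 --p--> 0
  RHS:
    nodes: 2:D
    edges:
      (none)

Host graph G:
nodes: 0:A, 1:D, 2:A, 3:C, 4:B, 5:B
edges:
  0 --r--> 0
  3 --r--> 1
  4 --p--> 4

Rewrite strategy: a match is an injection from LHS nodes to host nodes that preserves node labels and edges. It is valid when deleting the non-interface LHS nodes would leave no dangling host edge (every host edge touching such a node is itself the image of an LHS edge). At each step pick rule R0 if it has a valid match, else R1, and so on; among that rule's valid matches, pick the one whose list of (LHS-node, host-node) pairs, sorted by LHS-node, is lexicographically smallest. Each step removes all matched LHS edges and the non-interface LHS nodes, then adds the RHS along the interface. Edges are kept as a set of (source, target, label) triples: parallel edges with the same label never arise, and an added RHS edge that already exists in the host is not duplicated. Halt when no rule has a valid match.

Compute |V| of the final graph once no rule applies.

[0] host  ⇒  6 nodes, 3 edges  {0-r->0 3-r->1 4-p->4}
[1] R0 @ {0↦2, 1↦3, 2↦0, 3↦1}  ⇒  4 nodes, 1 edges  {4-p->4}
[2] R2 @ {0↦4, 1↦5, 2↦1}  ⇒  2 nodes, 0 edges  {∅}
final graph: no rule applies after step 2
NF nodes: {0:A, 1:D}

Answer: 2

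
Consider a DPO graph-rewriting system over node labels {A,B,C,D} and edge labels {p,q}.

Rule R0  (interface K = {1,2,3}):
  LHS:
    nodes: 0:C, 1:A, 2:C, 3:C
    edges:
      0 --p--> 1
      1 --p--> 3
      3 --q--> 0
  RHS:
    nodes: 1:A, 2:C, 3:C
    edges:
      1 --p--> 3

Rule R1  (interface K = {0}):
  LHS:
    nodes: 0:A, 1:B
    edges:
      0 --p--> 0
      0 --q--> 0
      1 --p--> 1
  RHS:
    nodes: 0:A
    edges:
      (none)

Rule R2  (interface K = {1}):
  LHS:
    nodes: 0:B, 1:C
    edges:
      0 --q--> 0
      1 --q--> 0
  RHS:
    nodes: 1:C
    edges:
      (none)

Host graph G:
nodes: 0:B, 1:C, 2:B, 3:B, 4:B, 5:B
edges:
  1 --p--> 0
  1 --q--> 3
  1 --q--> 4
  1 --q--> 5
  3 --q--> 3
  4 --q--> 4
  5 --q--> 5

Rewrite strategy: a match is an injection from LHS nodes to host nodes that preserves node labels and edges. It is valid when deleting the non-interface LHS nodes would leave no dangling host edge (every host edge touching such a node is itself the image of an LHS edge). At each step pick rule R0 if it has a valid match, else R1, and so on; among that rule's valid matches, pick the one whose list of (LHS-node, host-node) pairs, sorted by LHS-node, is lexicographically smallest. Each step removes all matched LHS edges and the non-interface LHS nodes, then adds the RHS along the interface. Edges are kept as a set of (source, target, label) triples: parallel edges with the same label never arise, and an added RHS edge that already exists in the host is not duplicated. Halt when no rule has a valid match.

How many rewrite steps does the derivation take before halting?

initial: |V|=6 |E|=7  E = 1-p->0 1-q->3 1-q->4 1-q->5 3-q->3 4-q->4 5-q->5
step 1: apply R2 at {0↦3, 1↦1}  → |V|=5 |E|=5  E = 1-p->0 1-q->4 1-q->5 4-q->4 5-q->5
step 2: apply R2 at {0↦4, 1↦1}  → |V|=4 |E|=3  E = 1-p->0 1-q->5 5-q->5
step 3: apply R2 at {0↦5, 1↦1}  → |V|=3 |E|=1  E = 1-p->0
final graph: no rule applies after step 3

Answer: 3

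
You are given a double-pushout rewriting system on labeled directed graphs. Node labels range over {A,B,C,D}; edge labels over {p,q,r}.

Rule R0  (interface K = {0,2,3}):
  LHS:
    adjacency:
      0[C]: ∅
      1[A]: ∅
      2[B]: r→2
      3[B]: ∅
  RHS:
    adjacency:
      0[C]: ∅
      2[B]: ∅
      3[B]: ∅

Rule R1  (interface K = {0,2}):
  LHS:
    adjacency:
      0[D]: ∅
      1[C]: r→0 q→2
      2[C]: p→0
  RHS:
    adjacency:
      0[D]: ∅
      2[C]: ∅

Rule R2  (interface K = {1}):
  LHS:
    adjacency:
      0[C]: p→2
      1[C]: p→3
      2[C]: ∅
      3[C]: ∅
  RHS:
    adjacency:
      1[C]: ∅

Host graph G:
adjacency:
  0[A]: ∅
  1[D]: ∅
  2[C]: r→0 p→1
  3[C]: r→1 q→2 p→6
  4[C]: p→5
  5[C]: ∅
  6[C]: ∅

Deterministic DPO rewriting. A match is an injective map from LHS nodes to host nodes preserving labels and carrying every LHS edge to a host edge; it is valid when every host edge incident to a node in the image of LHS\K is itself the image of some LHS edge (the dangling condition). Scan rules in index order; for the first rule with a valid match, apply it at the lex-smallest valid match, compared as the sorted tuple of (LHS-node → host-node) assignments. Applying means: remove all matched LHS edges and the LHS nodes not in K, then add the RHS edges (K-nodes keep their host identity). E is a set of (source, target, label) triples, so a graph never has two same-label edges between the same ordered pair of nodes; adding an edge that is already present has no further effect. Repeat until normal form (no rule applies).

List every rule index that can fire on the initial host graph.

R0: no valid match — LHS pattern not found
R1: no valid match — 1 raw match, all fail dangling condition
R2: 1 valid match — {0↦4, 1↦3, 2↦5, 3↦6}

Answer: [R2]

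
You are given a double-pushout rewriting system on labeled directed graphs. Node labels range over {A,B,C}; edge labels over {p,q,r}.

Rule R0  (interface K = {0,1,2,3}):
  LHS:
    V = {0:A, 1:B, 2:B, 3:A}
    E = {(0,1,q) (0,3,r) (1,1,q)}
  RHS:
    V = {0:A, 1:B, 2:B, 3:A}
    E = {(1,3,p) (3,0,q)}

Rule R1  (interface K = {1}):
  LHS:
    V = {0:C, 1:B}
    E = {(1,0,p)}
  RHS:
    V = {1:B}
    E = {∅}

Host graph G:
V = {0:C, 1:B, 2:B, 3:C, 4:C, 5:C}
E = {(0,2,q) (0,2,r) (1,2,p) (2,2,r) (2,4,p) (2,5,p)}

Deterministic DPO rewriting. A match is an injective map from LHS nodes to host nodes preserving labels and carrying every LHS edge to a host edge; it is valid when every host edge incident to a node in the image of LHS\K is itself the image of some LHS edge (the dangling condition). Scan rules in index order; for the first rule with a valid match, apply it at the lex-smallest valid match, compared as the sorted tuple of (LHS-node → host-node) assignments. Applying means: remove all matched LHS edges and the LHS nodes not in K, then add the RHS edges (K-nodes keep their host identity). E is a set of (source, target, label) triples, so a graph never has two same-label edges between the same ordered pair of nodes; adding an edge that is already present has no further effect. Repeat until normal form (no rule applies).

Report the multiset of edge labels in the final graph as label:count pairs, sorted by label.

Answer: p:1 q:1 r:2

Derivation:
[0] host  ⇒  6 nodes, 6 edges  {0-q->2 0-r->2 1-p->2 2-r->2 2-p->4 2-p->5}
[1] R1 @ {0↦4, 1↦2}  ⇒  5 nodes, 5 edges  {0-q->2 0-r->2 1-p->2 2-r->2 2-p->5}
[2] R1 @ {0↦5, 1↦2}  ⇒  4 nodes, 4 edges  {0-q->2 0-r->2 1-p->2 2-r->2}
normal form: no rule applies after step 2
NF edges: [(0, 2, 'q'), (0, 2, 'r'), (1, 2, 'p'), (2, 2, 'r')]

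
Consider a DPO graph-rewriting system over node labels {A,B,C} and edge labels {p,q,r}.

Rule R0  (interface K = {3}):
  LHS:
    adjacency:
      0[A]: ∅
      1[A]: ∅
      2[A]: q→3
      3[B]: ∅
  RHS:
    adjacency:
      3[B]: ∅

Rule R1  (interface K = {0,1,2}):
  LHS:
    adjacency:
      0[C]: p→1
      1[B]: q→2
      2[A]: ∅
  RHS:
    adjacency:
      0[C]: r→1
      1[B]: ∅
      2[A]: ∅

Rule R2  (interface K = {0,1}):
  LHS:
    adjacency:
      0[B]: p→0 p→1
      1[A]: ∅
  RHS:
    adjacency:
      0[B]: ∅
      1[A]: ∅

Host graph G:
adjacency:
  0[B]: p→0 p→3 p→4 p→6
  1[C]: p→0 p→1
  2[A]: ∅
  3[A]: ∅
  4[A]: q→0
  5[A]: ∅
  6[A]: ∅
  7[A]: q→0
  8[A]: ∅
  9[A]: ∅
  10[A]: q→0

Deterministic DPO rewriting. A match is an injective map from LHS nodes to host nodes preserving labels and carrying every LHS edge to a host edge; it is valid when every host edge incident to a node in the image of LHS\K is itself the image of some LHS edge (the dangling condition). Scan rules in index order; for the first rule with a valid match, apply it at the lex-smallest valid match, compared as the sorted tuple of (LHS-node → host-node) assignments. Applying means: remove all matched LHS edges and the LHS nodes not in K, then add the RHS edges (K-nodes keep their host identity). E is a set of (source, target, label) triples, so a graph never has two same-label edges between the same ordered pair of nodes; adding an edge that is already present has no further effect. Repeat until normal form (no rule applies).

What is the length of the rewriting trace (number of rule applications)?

[0] host  ⇒  11 nodes, 9 edges  {0-p->0 0-p->3 0-p->4 0-p->6 1-p->0 1-p->1 4-q->0 7-q->0 10-q->0}
[1] R0 @ {0↦2, 1↦5, 2↦7, 3↦0}  ⇒  8 nodes, 8 edges  {0-p->0 0-p->3 0-p->4 0-p->6 1-p->0 1-p->1 4-q->0 10-q->0}
[2] R0 @ {0↦8, 1↦9, 2↦10, 3↦0}  ⇒  5 nodes, 7 edges  {0-p->0 0-p->3 0-p->4 0-p->6 1-p->0 1-p->1 4-q->0}
[3] R2 @ {0↦0, 1↦3}  ⇒  5 nodes, 5 edges  {0-p->4 0-p->6 1-p->0 1-p->1 4-q->0}
halt: no rule applies after step 3

Answer: 3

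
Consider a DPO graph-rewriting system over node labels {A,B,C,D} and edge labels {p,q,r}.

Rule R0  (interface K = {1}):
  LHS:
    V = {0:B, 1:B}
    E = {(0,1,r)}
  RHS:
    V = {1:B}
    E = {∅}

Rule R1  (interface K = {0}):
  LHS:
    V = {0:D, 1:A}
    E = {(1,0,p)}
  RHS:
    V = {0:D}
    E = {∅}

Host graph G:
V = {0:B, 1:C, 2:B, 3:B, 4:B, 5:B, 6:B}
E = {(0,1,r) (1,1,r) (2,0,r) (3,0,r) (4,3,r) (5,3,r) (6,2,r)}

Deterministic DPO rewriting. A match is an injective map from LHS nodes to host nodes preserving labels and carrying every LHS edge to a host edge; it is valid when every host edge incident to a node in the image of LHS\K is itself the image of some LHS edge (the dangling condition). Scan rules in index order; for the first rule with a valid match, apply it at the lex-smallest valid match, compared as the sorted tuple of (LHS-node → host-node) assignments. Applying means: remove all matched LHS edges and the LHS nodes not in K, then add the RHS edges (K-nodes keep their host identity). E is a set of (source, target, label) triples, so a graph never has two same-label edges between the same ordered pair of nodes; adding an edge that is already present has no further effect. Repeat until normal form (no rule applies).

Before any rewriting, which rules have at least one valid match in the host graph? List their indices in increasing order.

Answer: [R0]

Steps:
R0: 3 valid matches — {0↦4, 1↦3}, {0↦5, 1↦3}, {0↦6, 1↦2}
R1: no valid match — LHS pattern not found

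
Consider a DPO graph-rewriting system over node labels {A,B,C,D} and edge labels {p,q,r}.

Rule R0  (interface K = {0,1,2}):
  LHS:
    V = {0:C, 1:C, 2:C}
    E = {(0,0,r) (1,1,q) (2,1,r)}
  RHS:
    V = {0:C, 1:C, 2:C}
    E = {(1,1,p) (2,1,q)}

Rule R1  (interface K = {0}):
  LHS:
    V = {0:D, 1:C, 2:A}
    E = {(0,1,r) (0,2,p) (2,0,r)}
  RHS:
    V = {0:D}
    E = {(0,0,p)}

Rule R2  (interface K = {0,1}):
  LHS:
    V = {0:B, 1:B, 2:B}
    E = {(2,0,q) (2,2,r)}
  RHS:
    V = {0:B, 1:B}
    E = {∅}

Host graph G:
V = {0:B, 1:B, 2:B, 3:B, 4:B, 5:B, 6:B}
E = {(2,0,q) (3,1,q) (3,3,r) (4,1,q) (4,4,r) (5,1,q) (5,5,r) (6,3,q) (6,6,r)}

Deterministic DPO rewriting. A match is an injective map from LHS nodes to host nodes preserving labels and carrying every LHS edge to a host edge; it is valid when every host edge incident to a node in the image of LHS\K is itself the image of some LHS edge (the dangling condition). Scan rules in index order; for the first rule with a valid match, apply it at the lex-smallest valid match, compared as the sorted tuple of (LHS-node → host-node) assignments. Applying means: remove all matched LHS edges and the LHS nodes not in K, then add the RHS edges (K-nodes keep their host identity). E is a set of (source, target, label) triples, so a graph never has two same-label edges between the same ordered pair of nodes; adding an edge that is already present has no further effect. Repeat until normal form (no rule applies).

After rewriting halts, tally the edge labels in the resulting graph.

Answer: q:1

Derivation:
start.  V:7 E:9  edges: 2-q->0 3-q->1 3-r->3 4-q->1 4-r->4 5-q->1 5-r->5 6-q->3 6-r->6
1. fire R2 via {0↦1, 1↦0, 2↦4}  →  V:6 E:7  edges: 2-q->0 3-q->1 3-r->3 5-q->1 5-r->5 6-q->3 6-r->6
2. fire R2 via {0↦1, 1↦0, 2↦5}  →  V:5 E:5  edges: 2-q->0 3-q->1 3-r->3 6-q->3 6-r->6
3. fire R2 via {0↦3, 1↦0, 2↦6}  →  V:4 E:3  edges: 2-q->0 3-q->1 3-r->3
4. fire R2 via {0↦1, 1↦0, 2↦3}  →  V:3 E:1  edges: 2-q->0
final graph: no rule applies after step 4
NF edges: [(2, 0, 'q')]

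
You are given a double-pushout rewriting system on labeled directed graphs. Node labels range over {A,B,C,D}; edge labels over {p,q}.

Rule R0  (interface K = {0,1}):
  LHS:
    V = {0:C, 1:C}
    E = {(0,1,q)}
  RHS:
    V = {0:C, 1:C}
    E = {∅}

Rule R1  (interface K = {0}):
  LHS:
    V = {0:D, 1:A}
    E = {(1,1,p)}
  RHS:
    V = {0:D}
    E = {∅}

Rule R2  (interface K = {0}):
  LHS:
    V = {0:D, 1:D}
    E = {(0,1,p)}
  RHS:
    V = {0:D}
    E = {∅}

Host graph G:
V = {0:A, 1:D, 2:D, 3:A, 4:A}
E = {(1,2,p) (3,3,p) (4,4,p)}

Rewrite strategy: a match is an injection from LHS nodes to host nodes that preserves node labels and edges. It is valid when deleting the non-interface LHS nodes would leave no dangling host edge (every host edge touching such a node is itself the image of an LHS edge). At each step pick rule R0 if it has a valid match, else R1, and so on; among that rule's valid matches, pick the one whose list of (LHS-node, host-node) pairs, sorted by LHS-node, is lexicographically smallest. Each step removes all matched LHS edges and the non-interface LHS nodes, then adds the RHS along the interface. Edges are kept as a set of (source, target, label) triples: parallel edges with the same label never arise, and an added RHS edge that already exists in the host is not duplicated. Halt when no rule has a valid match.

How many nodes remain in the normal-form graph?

Answer: 2

Derivation:
start.  V:5 E:3  edges: 1-p->2 3-p->3 4-p->4
1. fire R1 via {0↦1, 1↦3}  →  V:4 E:2  edges: 1-p->2 4-p->4
2. fire R1 via {0↦1, 1↦4}  →  V:3 E:1  edges: 1-p->2
3. fire R2 via {0↦1, 1↦2}  →  V:2 E:0  edges: ∅
final graph: no rule applies after step 3
NF nodes: {0:A, 1:D}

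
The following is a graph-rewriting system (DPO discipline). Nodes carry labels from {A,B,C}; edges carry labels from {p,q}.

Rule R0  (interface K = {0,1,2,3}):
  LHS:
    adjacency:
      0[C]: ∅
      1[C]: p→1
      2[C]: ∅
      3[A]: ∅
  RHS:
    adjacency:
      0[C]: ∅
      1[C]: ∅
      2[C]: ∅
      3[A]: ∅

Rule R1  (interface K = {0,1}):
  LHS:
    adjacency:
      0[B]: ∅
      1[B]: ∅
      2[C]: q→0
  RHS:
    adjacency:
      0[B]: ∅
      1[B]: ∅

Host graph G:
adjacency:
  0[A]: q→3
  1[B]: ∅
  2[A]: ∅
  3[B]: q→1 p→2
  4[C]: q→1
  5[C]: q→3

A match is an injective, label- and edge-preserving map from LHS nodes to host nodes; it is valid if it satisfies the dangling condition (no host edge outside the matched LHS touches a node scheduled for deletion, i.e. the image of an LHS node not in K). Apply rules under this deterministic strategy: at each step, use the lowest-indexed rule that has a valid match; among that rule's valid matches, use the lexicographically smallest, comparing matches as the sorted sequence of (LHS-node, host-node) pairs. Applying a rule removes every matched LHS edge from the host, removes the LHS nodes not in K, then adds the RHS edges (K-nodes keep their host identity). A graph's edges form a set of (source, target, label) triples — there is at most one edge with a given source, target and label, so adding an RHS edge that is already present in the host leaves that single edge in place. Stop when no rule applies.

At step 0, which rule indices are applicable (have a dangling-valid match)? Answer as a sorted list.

R0: no valid match — LHS pattern not found
R1: 2 valid matches — {0↦1, 1↦3, 2↦4}, {0↦3, 1↦1, 2↦5}

Answer: [R1]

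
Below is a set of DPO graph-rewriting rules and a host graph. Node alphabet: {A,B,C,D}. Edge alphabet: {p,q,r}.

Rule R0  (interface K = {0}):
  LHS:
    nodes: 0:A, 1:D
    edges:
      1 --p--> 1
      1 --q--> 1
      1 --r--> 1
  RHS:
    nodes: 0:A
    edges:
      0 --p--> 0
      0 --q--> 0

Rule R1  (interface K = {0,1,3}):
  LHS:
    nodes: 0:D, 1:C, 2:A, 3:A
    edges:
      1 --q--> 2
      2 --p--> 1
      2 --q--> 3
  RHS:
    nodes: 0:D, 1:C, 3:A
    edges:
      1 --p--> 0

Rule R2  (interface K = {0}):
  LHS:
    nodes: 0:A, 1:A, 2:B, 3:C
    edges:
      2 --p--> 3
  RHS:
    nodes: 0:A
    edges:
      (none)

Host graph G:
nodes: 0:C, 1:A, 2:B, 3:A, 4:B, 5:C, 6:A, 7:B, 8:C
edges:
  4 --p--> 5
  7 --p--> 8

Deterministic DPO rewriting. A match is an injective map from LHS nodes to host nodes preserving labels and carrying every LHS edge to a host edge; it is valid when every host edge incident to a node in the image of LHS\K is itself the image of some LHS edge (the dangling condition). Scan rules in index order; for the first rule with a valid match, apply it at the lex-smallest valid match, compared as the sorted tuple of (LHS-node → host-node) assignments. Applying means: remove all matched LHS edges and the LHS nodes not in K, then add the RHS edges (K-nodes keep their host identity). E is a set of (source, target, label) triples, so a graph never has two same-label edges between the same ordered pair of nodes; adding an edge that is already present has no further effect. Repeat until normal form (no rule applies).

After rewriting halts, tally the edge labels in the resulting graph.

Answer: (no edges)

Rewrite trace:
initial: |V|=9 |E|=2  E = 4-p->5 7-p->8
step 1: apply R2 at {0↦1, 1↦3, 2↦4, 3↦5}  → |V|=6 |E|=1  E = 7-p->8
step 2: apply R2 at {0↦1, 1↦6, 2↦7, 3↦8}  → |V|=3 |E|=0  E = ∅
normal form: no rule applies after step 2
NF edges: []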